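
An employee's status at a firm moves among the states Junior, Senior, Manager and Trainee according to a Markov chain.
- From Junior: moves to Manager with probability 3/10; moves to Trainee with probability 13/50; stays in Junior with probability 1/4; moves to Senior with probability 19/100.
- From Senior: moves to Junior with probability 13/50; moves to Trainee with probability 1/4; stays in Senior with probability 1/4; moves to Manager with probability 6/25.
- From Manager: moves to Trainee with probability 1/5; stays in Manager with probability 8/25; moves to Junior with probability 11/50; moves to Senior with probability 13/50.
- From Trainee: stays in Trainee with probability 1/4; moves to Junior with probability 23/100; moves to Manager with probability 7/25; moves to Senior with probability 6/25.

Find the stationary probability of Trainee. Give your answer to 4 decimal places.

0.2380

Let the stationary distribution be π with π = πP and π_1 + π_2 + π_3 + π_4 = 1.
π_1 = 0.25·π_1 + 0.26·π_2 + 0.22·π_3 + 0.23·π_4
π_2 = 0.19·π_1 + 0.25·π_2 + 0.26·π_3 + 0.24·π_4
π_3 = 0.3·π_1 + 0.24·π_2 + 0.32·π_3 + 0.28·π_4
Solving with the normalization constraint gives π = (0.2390, 0.2361, 0.2868, 0.2380).
So the stationary probability of Trainee is 0.2380.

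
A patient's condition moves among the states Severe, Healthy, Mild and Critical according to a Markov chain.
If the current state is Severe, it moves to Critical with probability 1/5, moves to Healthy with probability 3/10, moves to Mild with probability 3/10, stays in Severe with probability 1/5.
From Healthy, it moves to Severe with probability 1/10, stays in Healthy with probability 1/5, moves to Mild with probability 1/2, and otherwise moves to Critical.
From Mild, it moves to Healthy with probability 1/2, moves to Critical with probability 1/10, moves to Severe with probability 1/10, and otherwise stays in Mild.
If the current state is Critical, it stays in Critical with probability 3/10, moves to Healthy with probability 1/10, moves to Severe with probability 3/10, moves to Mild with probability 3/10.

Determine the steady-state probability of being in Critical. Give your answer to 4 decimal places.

Let the stationary distribution be π with π = πP and π_1 + π_2 + π_3 + π_4 = 1.
π_1 = 0.2·π_1 + 0.1·π_2 + 0.1·π_3 + 0.3·π_4
π_2 = 0.3·π_1 + 0.2·π_2 + 0.5·π_3 + 0.1·π_4
π_3 = 0.3·π_1 + 0.5·π_2 + 0.3·π_3 + 0.3·π_4
Solving with the normalization constraint gives π = (0.1516, 0.3053, 0.3611, 0.1821).
So the stationary probability of Critical is 0.1821.

0.1821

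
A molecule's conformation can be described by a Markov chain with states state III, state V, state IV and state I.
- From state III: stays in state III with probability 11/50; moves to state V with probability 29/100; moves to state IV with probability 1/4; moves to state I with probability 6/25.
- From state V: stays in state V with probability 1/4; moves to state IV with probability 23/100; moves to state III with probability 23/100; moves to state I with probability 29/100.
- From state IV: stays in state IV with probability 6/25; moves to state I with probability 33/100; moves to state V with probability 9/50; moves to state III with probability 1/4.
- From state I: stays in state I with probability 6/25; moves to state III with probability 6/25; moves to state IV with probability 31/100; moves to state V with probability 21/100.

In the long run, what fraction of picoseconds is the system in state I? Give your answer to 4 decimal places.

Let the stationary distribution be π with π = πP and π_1 + π_2 + π_3 + π_4 = 1.
π_1 = 0.22·π_1 + 0.23·π_2 + 0.25·π_3 + 0.24·π_4
π_2 = 0.29·π_1 + 0.25·π_2 + 0.18·π_3 + 0.21·π_4
π_3 = 0.25·π_1 + 0.23·π_2 + 0.24·π_3 + 0.31·π_4
Solving with the normalization constraint gives π = (0.2356, 0.2303, 0.2593, 0.2749).
So the stationary probability of state I is 0.2749.

0.2749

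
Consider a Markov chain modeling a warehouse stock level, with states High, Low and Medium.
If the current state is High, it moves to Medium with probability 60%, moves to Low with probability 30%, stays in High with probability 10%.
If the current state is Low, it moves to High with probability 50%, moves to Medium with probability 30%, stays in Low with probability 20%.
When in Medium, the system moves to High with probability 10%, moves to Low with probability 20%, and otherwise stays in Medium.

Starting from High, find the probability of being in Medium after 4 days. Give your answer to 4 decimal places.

Propagate the distribution vector 4 days from High.
After 0 days: (1.0000, 0.0000, 0.0000)
After 1 day: (0.1000, 0.3000, 0.6000)
After 2 days: (0.2200, 0.2100, 0.5700)
After 3 days: (0.1840, 0.2220, 0.5940)
After 4 days: (0.1888, 0.2184, 0.5928)
P(in Medium after 4 days) = 0.5928

0.5928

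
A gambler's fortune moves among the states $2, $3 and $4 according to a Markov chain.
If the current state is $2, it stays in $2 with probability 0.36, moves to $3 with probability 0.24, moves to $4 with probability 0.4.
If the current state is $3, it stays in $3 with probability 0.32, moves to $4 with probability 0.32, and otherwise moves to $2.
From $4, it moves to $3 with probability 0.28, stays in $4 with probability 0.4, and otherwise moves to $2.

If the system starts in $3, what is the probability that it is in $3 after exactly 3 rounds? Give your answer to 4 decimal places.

0.2772

Propagate the distribution vector 3 rounds from $3.
After 0 rounds: (0.0000, 1.0000, 0.0000)
After 1 round: (0.3600, 0.3200, 0.3200)
After 2 rounds: (0.3472, 0.2784, 0.3744)
After 3 rounds: (0.3450, 0.2772, 0.3777)
P(in $3 after 3 rounds) = 0.2772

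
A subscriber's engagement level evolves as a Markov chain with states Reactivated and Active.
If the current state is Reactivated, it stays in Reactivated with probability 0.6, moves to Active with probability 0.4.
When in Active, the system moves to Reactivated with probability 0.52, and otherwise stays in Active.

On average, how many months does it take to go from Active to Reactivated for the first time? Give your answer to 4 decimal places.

1.9231

Let t(s) be the expected number of months to first reach Reactivated from state s, with t(Reactivated) = 0. Conditioning on the first month:
t(Active) = 1 + 0.48·t(Active)
Solving: t(Active) = 1.9231.
Expected months from Active to Reactivated: 1.9231.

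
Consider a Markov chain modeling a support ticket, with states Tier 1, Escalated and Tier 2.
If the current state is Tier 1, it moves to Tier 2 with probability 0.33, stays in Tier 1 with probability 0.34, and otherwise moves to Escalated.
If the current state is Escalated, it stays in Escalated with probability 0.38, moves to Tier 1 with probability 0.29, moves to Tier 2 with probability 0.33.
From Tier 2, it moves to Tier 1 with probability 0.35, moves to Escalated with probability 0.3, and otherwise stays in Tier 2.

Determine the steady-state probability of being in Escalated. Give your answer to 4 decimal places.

0.3367

Let the stationary distribution be π with π = πP and π_1 + π_2 + π_3 = 1.
π_1 = 0.34·π_1 + 0.29·π_2 + 0.35·π_3
π_2 = 0.33·π_1 + 0.38·π_2 + 0.3·π_3
Solving with the normalization constraint gives π = (0.3265, 0.3367, 0.3367).
So the stationary probability of Escalated is 0.3367.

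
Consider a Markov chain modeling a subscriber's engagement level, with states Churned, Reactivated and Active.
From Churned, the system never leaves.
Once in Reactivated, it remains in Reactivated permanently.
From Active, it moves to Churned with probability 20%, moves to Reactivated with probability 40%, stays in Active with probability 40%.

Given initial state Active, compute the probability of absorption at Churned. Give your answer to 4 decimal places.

Let h(s) be the probability of absorption at Churned starting from transient state s. Then h(Churned) = 1 and h(Reactivated) = 0. By first-step analysis:
h(Active) = 0.2·1 + 0.4·0 + 0.4·h(Active)
Solving: h(Active) = 0.3333.
Starting from Active, the probability is 0.3333.

0.3333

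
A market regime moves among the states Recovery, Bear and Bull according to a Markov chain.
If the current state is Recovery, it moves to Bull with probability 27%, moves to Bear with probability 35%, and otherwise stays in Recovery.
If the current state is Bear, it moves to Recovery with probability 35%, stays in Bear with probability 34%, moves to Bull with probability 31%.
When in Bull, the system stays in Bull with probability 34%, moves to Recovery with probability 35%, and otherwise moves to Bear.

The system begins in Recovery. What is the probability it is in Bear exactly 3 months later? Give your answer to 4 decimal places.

0.3345

Propagate the distribution vector 3 months from Recovery.
After 0 months: (1.0000, 0.0000, 0.0000)
After 1 month: (0.3800, 0.3500, 0.2700)
After 2 months: (0.3614, 0.3357, 0.3029)
After 3 months: (0.3608, 0.3345, 0.3046)
P(in Bear after 3 months) = 0.3345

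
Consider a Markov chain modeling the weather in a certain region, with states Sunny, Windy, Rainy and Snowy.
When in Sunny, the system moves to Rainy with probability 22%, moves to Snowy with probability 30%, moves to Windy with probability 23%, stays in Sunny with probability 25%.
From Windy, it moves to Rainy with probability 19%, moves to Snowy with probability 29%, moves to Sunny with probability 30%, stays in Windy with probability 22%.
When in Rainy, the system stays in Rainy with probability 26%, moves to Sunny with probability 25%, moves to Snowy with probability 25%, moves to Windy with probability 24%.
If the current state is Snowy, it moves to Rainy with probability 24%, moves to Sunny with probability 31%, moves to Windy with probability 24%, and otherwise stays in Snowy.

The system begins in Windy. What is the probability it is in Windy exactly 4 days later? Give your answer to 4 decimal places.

Propagate the distribution vector 4 days from Windy.
After 0 days: (0.0000, 1.0000, 0.0000, 0.0000)
After 1 day: (0.3000, 0.2200, 0.1900, 0.2900)
After 2 days: (0.2784, 0.2326, 0.2268, 0.2622)
After 3 days: (0.2774, 0.2326, 0.2273, 0.2627)
After 4 days: (0.2774, 0.2326, 0.2274, 0.2627)
P(in Windy after 4 days) = 0.2326

0.2326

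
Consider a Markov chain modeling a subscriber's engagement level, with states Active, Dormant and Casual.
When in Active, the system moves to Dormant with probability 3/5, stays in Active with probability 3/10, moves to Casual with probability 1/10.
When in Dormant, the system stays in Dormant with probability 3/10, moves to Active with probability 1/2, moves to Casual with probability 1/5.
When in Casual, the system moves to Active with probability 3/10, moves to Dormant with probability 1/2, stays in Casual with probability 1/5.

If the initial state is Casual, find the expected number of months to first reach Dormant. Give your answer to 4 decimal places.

1.8868

Let t(s) be the expected number of months to first reach Dormant from state s, with t(Dormant) = 0. Conditioning on the first month:
t(Active) = 1 + 0.3·t(Active) + 0.1·t(Casual)
t(Casual) = 1 + 0.3·t(Active) + 0.2·t(Casual)
Solving: t(Active) = 1.6981, t(Casual) = 1.8868.
Expected months from Casual to Dormant: 1.8868.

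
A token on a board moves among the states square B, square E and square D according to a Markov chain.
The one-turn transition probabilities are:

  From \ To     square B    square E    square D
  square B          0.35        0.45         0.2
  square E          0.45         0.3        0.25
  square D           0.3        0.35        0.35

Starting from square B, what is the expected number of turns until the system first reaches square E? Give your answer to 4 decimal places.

2.3448

Let t(s) be the expected number of turns to first reach square E from state s, with t(square E) = 0. Conditioning on the first turn:
t(square B) = 1 + 0.35·t(square B) + 0.2·t(square D)
t(square D) = 1 + 0.3·t(square B) + 0.35·t(square D)
Solving: t(square B) = 2.3448, t(square D) = 2.6207.
Expected turns from square B to square E: 2.3448.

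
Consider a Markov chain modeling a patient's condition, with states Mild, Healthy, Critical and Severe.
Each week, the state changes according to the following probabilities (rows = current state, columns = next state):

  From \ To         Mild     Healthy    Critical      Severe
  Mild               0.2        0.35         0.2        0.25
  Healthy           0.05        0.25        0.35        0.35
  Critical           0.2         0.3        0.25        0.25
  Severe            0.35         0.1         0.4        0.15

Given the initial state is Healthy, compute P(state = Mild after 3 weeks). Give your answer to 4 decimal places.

Propagate the distribution vector 3 weeks from Healthy.
After 0 weeks: (0.0000, 1.0000, 0.0000, 0.0000)
After 1 week: (0.0500, 0.2500, 0.3500, 0.3500)
After 2 weeks: (0.2150, 0.2200, 0.3250, 0.2400)
After 3 weeks: (0.2030, 0.2518, 0.2973, 0.2480)
P(in Mild after 3 weeks) = 0.2030

0.2030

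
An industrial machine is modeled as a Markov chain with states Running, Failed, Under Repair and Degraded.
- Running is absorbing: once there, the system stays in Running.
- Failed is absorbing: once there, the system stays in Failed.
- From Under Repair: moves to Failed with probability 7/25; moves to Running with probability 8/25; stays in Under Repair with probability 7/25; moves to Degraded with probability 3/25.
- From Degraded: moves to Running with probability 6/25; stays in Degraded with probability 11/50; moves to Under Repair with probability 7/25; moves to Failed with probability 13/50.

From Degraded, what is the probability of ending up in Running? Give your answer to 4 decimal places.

Let h(s) be the probability of absorption at Running starting from transient state s. Then h(Running) = 1 and h(Failed) = 0. By first-step analysis:
h(Under Repair) = 0.32·1 + 0.28·0 + 0.28·h(Under Repair) + 0.12·h(Degraded)
h(Degraded) = 0.24·1 + 0.26·0 + 0.28·h(Under Repair) + 0.22·h(Degraded)
Solving: h(Under Repair) = 0.5273, h(Degraded) = 0.4970.
Starting from Degraded, the probability is 0.4970.

0.4970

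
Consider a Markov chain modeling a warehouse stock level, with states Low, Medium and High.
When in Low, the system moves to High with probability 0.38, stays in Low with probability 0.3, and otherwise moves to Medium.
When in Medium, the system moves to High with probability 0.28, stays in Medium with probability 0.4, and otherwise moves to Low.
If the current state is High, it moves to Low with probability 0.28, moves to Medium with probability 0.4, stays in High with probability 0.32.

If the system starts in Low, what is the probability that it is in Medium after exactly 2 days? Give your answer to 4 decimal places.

Sum over the intermediate state after 1 day:
P = P(Low→Low)·P(Low→Medium) + P(Low→Medium)·P(Medium→Medium) + P(Low→High)·P(High→Medium)
  = 0.3×0.32 + 0.32×0.4 + 0.38×0.4
  = 0.0960 + 0.1280 + 0.1520 = 0.3760

0.3760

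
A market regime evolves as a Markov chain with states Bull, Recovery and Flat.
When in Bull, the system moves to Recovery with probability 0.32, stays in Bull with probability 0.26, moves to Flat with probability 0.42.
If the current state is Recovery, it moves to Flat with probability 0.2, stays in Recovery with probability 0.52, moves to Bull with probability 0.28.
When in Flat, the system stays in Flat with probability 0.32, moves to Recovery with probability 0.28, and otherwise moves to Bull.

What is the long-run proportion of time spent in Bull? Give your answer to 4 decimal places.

0.3104

Let the stationary distribution be π with π = πP and π_1 + π_2 + π_3 = 1.
π_1 = 0.26·π_1 + 0.28·π_2 + 0.4·π_3
π_2 = 0.32·π_1 + 0.52·π_2 + 0.28·π_3
Solving with the normalization constraint gives π = (0.3104, 0.3848, 0.3049).
So the stationary probability of Bull is 0.3104.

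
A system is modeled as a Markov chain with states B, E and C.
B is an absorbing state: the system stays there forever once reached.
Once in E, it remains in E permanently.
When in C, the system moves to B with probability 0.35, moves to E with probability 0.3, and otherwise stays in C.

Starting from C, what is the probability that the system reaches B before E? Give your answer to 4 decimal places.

Let h(s) be the probability of absorption at B starting from transient state s. Then h(B) = 1 and h(E) = 0. By first-step analysis:
h(C) = 0.35·1 + 0.3·0 + 0.35·h(C)
Solving: h(C) = 0.5385.
Starting from C, the probability is 0.5385.

0.5385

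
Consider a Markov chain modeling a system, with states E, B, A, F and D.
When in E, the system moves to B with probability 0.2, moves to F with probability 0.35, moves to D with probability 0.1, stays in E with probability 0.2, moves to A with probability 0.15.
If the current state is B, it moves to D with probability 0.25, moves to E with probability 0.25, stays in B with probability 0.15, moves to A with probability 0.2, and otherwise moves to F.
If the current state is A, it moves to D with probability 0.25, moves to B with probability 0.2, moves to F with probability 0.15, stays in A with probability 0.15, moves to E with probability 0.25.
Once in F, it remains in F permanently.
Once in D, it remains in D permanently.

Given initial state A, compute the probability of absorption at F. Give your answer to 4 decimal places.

0.4798

Let h(s) be the probability of absorption at F starting from transient state s. Then h(F) = 1 and h(D) = 0. By first-step analysis:
h(E) = 0.2·h(E) + 0.2·h(B) + 0.15·h(A) + 0.35·1 + 0.1·0
h(B) = 0.25·h(E) + 0.15·h(B) + 0.2·h(A) + 0.15·1 + 0.25·0
h(A) = 0.25·h(E) + 0.2·h(B) + 0.15·h(A) + 0.15·1 + 0.25·0
Solving: h(E) = 0.6474, h(B) = 0.4798, h(A) = 0.4798.
Starting from A, the probability is 0.4798.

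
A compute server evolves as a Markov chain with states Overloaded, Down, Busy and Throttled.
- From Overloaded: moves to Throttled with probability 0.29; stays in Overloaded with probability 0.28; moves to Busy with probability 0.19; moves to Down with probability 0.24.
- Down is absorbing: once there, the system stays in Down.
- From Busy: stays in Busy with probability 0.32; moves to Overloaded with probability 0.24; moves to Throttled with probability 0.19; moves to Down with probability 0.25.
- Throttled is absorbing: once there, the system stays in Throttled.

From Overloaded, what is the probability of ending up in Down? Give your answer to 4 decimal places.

0.4745

Let h(s) be the probability of absorption at Down starting from transient state s. Then h(Down) = 1 and h(Throttled) = 0. By first-step analysis:
h(Overloaded) = 0.28·h(Overloaded) + 0.24·1 + 0.19·h(Busy) + 0.29·0
h(Busy) = 0.24·h(Overloaded) + 0.25·1 + 0.32·h(Busy) + 0.19·0
Solving: h(Overloaded) = 0.4745, h(Busy) = 0.5351.
Starting from Overloaded, the probability is 0.4745.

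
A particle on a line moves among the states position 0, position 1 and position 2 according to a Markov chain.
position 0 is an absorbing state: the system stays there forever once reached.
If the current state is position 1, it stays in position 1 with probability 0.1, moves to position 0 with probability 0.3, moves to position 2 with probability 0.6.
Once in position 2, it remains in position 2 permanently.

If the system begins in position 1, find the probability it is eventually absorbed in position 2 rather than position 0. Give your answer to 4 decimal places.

0.6667

Let h(s) be the probability of absorption at position 2 starting from transient state s. Then h(position 2) = 1 and h(position 0) = 0. By first-step analysis:
h(position 1) = 0.3·0 + 0.1·h(position 1) + 0.6·1
Solving: h(position 1) = 0.6667.
Starting from position 1, the probability is 0.6667.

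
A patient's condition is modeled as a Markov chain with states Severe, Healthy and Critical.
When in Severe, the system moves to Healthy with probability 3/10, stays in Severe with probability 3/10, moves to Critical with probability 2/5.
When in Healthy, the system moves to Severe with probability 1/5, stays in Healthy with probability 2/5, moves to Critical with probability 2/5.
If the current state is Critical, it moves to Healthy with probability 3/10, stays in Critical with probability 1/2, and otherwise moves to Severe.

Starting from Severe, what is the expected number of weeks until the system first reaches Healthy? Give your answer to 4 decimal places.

3.3333

Let t(s) be the expected number of weeks to first reach Healthy from state s, with t(Healthy) = 0. Conditioning on the first week:
t(Severe) = 1 + 0.3·t(Severe) + 0.4·t(Critical)
t(Critical) = 1 + 0.2·t(Severe) + 0.5·t(Critical)
Solving: t(Severe) = 3.3333, t(Critical) = 3.3333.
Expected weeks from Severe to Healthy: 3.3333.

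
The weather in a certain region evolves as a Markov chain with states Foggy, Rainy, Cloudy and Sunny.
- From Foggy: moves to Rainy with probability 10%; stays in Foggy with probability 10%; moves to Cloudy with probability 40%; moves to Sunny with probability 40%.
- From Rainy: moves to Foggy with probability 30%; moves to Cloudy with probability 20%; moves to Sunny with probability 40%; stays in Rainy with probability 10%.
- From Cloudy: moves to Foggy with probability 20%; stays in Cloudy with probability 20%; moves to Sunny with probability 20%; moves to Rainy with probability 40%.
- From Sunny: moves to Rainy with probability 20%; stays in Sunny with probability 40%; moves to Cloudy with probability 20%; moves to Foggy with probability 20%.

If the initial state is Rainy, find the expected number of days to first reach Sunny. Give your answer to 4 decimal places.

Let t(s) be the expected number of days to first reach Sunny from state s, with t(Sunny) = 0. Conditioning on the first day:
t(Foggy) = 1 + 0.1·t(Foggy) + 0.1·t(Rainy) + 0.4·t(Cloudy)
t(Rainy) = 1 + 0.3·t(Foggy) + 0.1·t(Rainy) + 0.2·t(Cloudy)
t(Cloudy) = 1 + 0.2·t(Foggy) + 0.4·t(Rainy) + 0.2·t(Cloudy)
Solving: t(Foggy) = 2.9439, t(Rainy) = 2.8505, t(Cloudy) = 3.4112.
Expected days from Rainy to Sunny: 2.8505.

2.8505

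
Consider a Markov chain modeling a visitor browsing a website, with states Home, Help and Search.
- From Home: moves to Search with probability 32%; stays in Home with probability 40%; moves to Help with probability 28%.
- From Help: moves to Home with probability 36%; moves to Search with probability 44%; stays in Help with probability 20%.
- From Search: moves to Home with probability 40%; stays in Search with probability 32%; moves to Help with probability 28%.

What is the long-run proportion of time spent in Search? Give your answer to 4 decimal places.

0.3511

Let the stationary distribution be π with π = πP and π_1 + π_2 + π_3 = 1.
π_1 = 0.4·π_1 + 0.36·π_2 + 0.4·π_3
π_2 = 0.28·π_1 + 0.2·π_2 + 0.28·π_3
Solving with the normalization constraint gives π = (0.3896, 0.2593, 0.3511).
So the stationary probability of Search is 0.3511.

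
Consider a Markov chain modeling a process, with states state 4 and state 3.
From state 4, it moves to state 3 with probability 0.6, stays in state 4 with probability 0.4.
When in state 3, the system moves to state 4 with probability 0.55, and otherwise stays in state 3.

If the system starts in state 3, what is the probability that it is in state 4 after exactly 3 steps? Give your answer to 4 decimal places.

Propagate the distribution vector 3 steps from state 3.
After 0 steps: (0.0000, 1.0000)
After 1 step: (0.5500, 0.4500)
After 2 steps: (0.4675, 0.5325)
After 3 steps: (0.4799, 0.5201)
P(in state 4 after 3 steps) = 0.4799

0.4799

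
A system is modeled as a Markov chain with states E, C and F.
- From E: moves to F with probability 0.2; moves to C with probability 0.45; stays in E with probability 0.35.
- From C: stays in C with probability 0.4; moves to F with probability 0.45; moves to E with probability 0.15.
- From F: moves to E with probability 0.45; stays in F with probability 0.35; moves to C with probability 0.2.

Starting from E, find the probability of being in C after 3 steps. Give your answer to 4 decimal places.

Propagate the distribution vector 3 steps from E.
After 0 steps: (1.0000, 0.0000, 0.0000)
After 1 step: (0.3500, 0.4500, 0.2000)
After 2 steps: (0.2800, 0.3775, 0.3425)
After 3 steps: (0.3088, 0.3455, 0.3458)
P(in C after 3 steps) = 0.3455

0.3455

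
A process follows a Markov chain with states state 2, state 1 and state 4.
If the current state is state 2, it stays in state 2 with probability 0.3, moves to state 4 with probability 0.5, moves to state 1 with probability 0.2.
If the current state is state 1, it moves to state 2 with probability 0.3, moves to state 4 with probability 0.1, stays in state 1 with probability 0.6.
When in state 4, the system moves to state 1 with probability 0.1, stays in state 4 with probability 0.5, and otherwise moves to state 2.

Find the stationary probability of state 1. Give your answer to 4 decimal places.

Let the stationary distribution be π with π = πP and π_1 + π_2 + π_3 = 1.
π_1 = 0.3·π_1 + 0.3·π_2 + 0.4·π_3
π_2 = 0.2·π_1 + 0.6·π_2 + 0.1·π_3
Solving with the normalization constraint gives π = (0.3393, 0.2679, 0.3929).
So the stationary probability of state 1 is 0.2679.

0.2679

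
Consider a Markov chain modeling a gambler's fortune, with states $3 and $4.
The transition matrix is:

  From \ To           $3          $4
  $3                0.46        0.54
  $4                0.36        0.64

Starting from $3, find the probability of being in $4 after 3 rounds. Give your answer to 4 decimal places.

Propagate the distribution vector 3 rounds from $3.
After 0 rounds: (1.0000, 0.0000)
After 1 round: (0.4600, 0.5400)
After 2 rounds: (0.4060, 0.5940)
After 3 rounds: (0.4006, 0.5994)
P(in $4 after 3 rounds) = 0.5994

0.5994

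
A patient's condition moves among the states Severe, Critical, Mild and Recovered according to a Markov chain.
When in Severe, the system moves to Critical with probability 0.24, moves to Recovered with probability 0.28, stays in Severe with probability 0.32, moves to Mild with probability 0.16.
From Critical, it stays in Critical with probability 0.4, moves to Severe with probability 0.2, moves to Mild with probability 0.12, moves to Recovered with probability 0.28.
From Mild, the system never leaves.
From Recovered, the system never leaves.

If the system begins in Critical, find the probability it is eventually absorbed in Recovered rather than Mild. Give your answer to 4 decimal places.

0.6844

Let h(s) be the probability of absorption at Recovered starting from transient state s. Then h(Recovered) = 1 and h(Mild) = 0. By first-step analysis:
h(Severe) = 0.32·h(Severe) + 0.24·h(Critical) + 0.16·0 + 0.28·1
h(Critical) = 0.2·h(Severe) + 0.4·h(Critical) + 0.12·0 + 0.28·1
Solving: h(Severe) = 0.6533, h(Critical) = 0.6844.
Starting from Critical, the probability is 0.6844.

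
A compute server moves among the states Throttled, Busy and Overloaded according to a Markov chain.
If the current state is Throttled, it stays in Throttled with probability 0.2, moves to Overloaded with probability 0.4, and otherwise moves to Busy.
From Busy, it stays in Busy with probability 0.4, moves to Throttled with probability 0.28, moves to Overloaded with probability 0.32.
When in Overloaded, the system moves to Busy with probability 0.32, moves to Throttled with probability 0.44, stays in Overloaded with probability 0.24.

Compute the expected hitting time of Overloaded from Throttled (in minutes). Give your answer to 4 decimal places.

Let t(s) be the expected number of minutes to first reach Overloaded from state s, with t(Overloaded) = 0. Conditioning on the first minute:
t(Throttled) = 1 + 0.2·t(Throttled) + 0.4·t(Busy)
t(Busy) = 1 + 0.28·t(Throttled) + 0.4·t(Busy)
Solving: t(Throttled) = 2.7174, t(Busy) = 2.9348.
Expected minutes from Throttled to Overloaded: 2.7174.

2.7174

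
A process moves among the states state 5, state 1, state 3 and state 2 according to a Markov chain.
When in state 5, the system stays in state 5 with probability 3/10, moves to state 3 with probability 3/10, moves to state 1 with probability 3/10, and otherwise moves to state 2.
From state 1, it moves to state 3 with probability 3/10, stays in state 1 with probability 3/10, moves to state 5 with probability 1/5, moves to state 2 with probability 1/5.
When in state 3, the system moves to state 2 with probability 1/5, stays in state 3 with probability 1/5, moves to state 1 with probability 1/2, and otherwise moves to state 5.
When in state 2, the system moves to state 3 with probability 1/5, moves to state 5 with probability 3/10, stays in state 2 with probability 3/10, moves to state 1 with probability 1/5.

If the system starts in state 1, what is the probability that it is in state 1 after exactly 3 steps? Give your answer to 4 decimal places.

0.3300

Propagate the distribution vector 3 steps from state 1.
After 0 steps: (0.0000, 1.0000, 0.0000, 0.0000)
After 1 step: (0.2000, 0.3000, 0.3000, 0.2000)
After 2 steps: (0.2100, 0.3400, 0.2500, 0.2000)
After 3 steps: (0.2160, 0.3300, 0.2550, 0.1990)
P(in state 1 after 3 steps) = 0.3300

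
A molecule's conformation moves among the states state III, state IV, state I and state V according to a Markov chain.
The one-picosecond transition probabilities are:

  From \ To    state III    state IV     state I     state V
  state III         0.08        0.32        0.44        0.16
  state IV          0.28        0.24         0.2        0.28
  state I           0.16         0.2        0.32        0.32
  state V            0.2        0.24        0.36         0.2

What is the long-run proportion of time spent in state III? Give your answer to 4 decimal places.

0.1843

Let the stationary distribution be π with π = πP and π_1 + π_2 + π_3 + π_4 = 1.
π_1 = 0.08·π_1 + 0.28·π_2 + 0.16·π_3 + 0.2·π_4
π_2 = 0.32·π_1 + 0.24·π_2 + 0.2·π_3 + 0.24·π_4
π_3 = 0.44·π_1 + 0.2·π_2 + 0.32·π_3 + 0.36·π_4
Solving with the normalization constraint gives π = (0.1843, 0.2418, 0.3231, 0.2507).
So the stationary probability of state III is 0.1843.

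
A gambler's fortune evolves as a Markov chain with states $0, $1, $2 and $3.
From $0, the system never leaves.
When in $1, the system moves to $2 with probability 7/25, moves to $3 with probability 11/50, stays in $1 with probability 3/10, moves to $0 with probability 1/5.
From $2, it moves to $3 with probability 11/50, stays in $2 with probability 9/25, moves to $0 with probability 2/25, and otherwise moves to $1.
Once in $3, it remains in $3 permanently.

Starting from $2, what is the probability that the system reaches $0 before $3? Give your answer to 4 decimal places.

0.3515

Let h(s) be the probability of absorption at $0 starting from transient state s. Then h($0) = 1 and h($3) = 0. By first-step analysis:
h($1) = 0.2·1 + 0.3·h($1) + 0.28·h($2) + 0.22·0
h($2) = 0.08·1 + 0.34·h($1) + 0.36·h($2) + 0.22·0
Solving: h($1) = 0.4263, h($2) = 0.3515.
Starting from $2, the probability is 0.3515.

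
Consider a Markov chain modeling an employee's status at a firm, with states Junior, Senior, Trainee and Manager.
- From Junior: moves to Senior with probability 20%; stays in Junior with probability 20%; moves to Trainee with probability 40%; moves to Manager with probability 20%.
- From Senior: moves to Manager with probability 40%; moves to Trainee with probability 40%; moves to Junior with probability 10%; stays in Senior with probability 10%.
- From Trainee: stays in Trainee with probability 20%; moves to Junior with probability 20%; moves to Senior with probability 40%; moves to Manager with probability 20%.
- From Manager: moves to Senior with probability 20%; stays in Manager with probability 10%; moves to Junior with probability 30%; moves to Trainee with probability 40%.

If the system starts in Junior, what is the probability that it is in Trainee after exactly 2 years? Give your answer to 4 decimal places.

0.3200

Propagate the distribution vector 2 years from Junior.
After 0 years: (1.0000, 0.0000, 0.0000, 0.0000)
After 1 year: (0.2000, 0.2000, 0.4000, 0.2000)
After 2 years: (0.2000, 0.2600, 0.3200, 0.2200)
P(in Trainee after 2 years) = 0.3200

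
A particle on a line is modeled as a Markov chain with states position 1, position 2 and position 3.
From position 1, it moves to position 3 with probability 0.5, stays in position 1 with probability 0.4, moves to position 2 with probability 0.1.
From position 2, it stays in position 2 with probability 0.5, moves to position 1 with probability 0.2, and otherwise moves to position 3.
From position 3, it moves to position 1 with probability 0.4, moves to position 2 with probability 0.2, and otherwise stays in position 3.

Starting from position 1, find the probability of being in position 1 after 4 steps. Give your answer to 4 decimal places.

Propagate the distribution vector 4 steps from position 1.
After 0 steps: (1.0000, 0.0000, 0.0000)
After 1 step: (0.4000, 0.1000, 0.5000)
After 2 steps: (0.3800, 0.1900, 0.4300)
After 3 steps: (0.3620, 0.2190, 0.4190)
After 4 steps: (0.3562, 0.2295, 0.4143)
P(in position 1 after 4 steps) = 0.3562

0.3562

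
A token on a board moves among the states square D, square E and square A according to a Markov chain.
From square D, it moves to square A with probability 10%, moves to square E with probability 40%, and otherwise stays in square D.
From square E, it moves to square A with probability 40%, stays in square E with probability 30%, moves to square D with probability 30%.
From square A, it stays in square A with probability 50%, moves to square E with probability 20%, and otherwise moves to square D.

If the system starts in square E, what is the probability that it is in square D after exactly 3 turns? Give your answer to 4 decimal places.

0.3720

Propagate the distribution vector 3 turns from square E.
After 0 turns: (0.0000, 1.0000, 0.0000)
After 1 turn: (0.3000, 0.3000, 0.4000)
After 2 turns: (0.3600, 0.2900, 0.3500)
After 3 turns: (0.3720, 0.3010, 0.3270)
P(in square D after 3 turns) = 0.3720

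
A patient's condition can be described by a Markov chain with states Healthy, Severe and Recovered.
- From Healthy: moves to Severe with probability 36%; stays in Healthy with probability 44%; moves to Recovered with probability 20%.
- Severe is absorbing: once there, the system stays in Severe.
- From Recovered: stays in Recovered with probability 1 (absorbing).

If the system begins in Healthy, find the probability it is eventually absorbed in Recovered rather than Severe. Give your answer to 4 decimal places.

0.3571

Let h(s) be the probability of absorption at Recovered starting from transient state s. Then h(Recovered) = 1 and h(Severe) = 0. By first-step analysis:
h(Healthy) = 0.44·h(Healthy) + 0.36·0 + 0.2·1
Solving: h(Healthy) = 0.3571.
Starting from Healthy, the probability is 0.3571.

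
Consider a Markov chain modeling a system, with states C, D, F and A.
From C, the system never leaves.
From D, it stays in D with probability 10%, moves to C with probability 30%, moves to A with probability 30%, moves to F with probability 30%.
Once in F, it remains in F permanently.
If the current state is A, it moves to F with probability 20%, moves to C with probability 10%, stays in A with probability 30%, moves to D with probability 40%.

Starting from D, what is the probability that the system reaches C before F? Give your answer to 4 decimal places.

0.4706

Let h(s) be the probability of absorption at C starting from transient state s. Then h(C) = 1 and h(F) = 0. By first-step analysis:
h(D) = 0.3·1 + 0.1·h(D) + 0.3·0 + 0.3·h(A)
h(A) = 0.1·1 + 0.4·h(D) + 0.2·0 + 0.3·h(A)
Solving: h(D) = 0.4706, h(A) = 0.4118.
Starting from D, the probability is 0.4706.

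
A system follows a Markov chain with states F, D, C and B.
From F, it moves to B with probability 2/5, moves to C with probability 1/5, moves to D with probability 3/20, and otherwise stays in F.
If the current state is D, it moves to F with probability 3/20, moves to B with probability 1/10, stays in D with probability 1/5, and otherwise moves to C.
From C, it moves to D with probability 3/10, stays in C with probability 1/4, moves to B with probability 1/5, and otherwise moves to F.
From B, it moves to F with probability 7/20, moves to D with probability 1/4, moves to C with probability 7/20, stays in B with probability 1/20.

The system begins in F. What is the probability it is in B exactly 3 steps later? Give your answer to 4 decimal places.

Propagate the distribution vector 3 steps from F.
After 0 steps: (1.0000, 0.0000, 0.0000, 0.0000)
After 1 step: (0.2500, 0.1500, 0.2000, 0.4000)
After 2 steps: (0.2750, 0.2275, 0.3225, 0.1750)
After 3 steps: (0.2448, 0.2273, 0.3220, 0.2060)
P(in B after 3 steps) = 0.2060

0.2060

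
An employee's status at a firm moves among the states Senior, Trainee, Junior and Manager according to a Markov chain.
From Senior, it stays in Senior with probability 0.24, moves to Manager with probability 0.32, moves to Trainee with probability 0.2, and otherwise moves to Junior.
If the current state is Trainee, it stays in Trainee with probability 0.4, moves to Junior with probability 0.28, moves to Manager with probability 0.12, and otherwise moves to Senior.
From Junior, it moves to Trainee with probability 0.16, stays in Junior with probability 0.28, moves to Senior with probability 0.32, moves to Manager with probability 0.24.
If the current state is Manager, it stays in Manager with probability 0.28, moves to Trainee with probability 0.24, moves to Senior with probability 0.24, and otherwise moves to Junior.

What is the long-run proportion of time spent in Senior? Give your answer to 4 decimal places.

Let the stationary distribution be π with π = πP and π_1 + π_2 + π_3 + π_4 = 1.
π_1 = 0.24·π_1 + 0.2·π_2 + 0.32·π_3 + 0.24·π_4
π_2 = 0.2·π_1 + 0.4·π_2 + 0.16·π_3 + 0.24·π_4
π_3 = 0.24·π_1 + 0.28·π_2 + 0.28·π_3 + 0.24·π_4
Solving with the normalization constraint gives π = (0.2509, 0.2490, 0.2604, 0.2398).
So the stationary probability of Senior is 0.2509.

0.2509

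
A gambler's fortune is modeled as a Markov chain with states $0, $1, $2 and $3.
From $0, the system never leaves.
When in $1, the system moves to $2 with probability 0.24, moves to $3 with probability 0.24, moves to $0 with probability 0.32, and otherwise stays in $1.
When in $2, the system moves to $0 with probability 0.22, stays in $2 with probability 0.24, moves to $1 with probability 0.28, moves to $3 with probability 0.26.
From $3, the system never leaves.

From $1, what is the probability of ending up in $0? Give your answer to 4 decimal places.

0.5473

Let h(s) be the probability of absorption at $0 starting from transient state s. Then h($0) = 1 and h($3) = 0. By first-step analysis:
h($1) = 0.32·1 + 0.2·h($1) + 0.24·h($2) + 0.24·0
h($2) = 0.22·1 + 0.28·h($1) + 0.24·h($2) + 0.26·0
Solving: h($1) = 0.5473, h($2) = 0.4911.
Starting from $1, the probability is 0.5473.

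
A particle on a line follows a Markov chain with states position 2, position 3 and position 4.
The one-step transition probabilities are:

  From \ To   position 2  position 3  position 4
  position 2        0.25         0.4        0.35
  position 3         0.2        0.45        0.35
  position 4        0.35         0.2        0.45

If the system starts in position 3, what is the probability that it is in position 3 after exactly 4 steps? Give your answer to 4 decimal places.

0.3393

Propagate the distribution vector 4 steps from position 3.
After 0 steps: (0.0000, 1.0000, 0.0000)
After 1 step: (0.2000, 0.4500, 0.3500)
After 2 steps: (0.2625, 0.3525, 0.3850)
After 3 steps: (0.2709, 0.3406, 0.3885)
After 4 steps: (0.2718, 0.3393, 0.3889)
P(in position 3 after 4 steps) = 0.3393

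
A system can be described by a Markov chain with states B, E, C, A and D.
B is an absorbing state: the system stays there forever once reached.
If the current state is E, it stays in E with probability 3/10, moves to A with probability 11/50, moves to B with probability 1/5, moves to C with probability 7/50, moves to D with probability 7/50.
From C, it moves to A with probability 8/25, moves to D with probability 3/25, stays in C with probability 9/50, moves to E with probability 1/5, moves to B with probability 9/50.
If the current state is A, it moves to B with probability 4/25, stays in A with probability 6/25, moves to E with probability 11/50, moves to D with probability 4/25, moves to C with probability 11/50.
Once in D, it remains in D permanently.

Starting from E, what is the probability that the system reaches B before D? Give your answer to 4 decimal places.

0.5693

Let h(s) be the probability of absorption at B starting from transient state s. Then h(B) = 1 and h(D) = 0. By first-step analysis:
h(E) = 0.2·1 + 0.3·h(E) + 0.14·h(C) + 0.22·h(A) + 0.14·0
h(C) = 0.18·1 + 0.2·h(E) + 0.18·h(C) + 0.32·h(A) + 0.12·0
h(A) = 0.16·1 + 0.22·h(E) + 0.22·h(C) + 0.24·h(A) + 0.16·0
Solving: h(E) = 0.5693, h(C) = 0.5691, h(A) = 0.5401.
Starting from E, the probability is 0.5693.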